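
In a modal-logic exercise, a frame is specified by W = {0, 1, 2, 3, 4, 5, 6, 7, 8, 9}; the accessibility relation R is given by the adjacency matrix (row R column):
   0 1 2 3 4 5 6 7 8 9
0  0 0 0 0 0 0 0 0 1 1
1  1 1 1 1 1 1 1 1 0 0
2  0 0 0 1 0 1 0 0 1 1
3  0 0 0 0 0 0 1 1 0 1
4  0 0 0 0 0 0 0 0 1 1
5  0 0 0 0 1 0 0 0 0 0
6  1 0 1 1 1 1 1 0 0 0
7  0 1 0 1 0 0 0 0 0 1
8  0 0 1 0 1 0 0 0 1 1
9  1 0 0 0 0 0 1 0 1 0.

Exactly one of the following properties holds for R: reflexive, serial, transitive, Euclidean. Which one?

Reflexive: no — 0 is not related to itself.
Serial: yes — every world has a successor (e.g. 0 R 8).
Transitive: no — 0 R 8 and 8 R 2, but not 0 R 2.
Euclidean: no — 1 R 0 and 1 R 2, but not 0 R 2.
Only serial holds.

serial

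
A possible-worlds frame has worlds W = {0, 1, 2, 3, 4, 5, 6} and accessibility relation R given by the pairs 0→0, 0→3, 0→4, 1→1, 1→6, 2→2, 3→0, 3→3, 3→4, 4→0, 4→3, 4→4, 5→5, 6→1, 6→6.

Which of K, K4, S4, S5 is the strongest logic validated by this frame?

Transitive (axiom 4): yes — every two-step R-path is closed by a direct edge.
Reflexive (axiom T): yes — every world is R-related to itself.
Euclidean (axiom 5): yes — any two successors of a common world are R-related.
So F validates K, K4, S4, S5. The strongest is S5.

S5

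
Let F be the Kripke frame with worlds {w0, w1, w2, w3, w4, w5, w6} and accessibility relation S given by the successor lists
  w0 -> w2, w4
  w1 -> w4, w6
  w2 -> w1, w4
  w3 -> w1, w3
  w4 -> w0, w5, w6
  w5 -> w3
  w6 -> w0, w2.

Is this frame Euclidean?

No

Euclidean: no — w0 S w4 and w0 S w2, but not w4 S w2.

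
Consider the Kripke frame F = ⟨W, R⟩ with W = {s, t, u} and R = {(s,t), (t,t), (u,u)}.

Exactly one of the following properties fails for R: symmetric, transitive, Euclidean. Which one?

Symmetric: no — s R t but not t R s.
Transitive: yes — every two-step R-path is closed by a direct edge.
Euclidean: yes — any two successors of a common world are R-related.
Only symmetric fails.

symmetric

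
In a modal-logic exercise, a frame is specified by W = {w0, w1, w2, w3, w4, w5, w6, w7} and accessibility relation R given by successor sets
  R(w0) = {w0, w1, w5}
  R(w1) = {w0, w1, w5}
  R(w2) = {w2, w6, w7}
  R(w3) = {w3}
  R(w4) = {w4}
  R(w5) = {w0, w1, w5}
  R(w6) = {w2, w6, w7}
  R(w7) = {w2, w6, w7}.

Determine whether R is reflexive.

Yes

Reflexive: yes — every world is R-related to itself.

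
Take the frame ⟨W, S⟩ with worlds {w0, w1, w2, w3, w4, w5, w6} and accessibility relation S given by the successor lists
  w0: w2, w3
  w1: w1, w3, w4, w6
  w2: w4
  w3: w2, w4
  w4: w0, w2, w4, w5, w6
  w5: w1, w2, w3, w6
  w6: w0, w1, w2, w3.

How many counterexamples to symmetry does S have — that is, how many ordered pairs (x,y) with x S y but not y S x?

Enumerating: (w0,w2), (w0,w3), (w1,w3), (w1,w4), (w3,w2), (w3,w4), (w4,w0), (w4,w5), (w4,w6), (w5,w1), (w5,w2), (w5,w3), (w5,w6), (w6,w0), (w6,w2), (w6,w3).

16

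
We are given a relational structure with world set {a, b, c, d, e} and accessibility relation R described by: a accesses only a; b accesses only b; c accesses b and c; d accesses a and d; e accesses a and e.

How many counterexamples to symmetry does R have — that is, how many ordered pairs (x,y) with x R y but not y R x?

3

Enumerating: (c,b), (d,a), (e,a).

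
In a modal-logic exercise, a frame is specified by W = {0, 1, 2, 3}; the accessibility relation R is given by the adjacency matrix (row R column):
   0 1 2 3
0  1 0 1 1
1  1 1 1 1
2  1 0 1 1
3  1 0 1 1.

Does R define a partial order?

Reflexive: yes — every world is R-related to itself.
Transitive: yes — every two-step R-path is closed by a direct edge.
Antisymmetric: no — 0 R 2 and 2 R 0 with 0 ≠ 2.
So R is not a partial order.

No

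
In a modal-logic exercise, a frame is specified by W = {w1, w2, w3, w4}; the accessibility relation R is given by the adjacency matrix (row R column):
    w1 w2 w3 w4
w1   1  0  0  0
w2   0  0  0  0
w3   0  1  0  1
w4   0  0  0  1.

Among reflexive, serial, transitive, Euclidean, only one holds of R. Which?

transitive

Reflexive: no — w2 is not related to itself.
Serial: no — w2 has no R-successor.
Transitive: yes — every two-step R-path is closed by a direct edge.
Euclidean: no — w3 R w2 and w3 R w4, but not w2 R w4.
Only transitive holds.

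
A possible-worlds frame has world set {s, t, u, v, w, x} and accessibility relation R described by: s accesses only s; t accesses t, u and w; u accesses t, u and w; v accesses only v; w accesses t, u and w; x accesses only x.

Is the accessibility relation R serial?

Yes

Serial: yes — every world has a successor (e.g. s R s).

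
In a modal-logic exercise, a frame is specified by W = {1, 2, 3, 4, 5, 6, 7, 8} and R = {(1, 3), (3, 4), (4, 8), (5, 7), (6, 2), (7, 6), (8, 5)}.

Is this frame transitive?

No

Transitive: no — 1 R 3 and 3 R 4, but not 1 R 4.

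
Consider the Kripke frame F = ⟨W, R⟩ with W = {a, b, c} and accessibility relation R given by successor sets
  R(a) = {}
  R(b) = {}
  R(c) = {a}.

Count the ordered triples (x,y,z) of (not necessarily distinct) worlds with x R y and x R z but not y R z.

1

Enumerating: (c,a,a).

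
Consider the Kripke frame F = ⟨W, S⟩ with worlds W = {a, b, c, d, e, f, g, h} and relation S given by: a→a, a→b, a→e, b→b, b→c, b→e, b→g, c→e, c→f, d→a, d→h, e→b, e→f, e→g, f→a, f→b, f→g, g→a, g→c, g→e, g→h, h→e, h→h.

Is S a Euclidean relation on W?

No

Euclidean: no — b S c and b S g, but not c S g.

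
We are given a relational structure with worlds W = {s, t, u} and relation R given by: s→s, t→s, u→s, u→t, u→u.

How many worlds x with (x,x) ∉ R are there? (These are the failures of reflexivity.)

Enumerating: t.

1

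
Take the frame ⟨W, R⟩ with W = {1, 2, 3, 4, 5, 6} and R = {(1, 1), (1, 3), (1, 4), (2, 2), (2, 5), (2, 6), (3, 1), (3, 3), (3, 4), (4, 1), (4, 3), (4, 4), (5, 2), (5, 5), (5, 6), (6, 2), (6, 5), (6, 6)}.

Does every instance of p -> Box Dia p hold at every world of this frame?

Axiom B corresponds to the accessibility relation being symmetric.
Symmetric: yes — every pair in R has its reverse in R.

Yes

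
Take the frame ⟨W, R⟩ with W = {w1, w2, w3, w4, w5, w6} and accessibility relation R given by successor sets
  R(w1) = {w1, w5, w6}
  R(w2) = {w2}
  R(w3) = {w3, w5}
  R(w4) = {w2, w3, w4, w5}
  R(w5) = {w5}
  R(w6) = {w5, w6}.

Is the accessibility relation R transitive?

Transitive: yes — every two-step R-path is closed by a direct edge.

Yes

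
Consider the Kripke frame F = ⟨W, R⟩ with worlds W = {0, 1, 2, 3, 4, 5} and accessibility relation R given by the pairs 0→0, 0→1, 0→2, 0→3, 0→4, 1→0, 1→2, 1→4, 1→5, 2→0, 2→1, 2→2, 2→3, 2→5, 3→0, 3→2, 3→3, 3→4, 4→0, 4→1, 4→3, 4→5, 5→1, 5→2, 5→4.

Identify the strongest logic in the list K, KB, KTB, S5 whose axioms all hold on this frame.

KB

Symmetric (axiom B): yes — every pair in R has its reverse in R.
Reflexive (axiom T): no — 1 is not related to itself.
Euclidean (axiom 5): no — 0 R 1 and 0 R 3, but not 1 R 3.
So F validates K, KB; KTB would additionally require R to be reflexive. The strongest is KB.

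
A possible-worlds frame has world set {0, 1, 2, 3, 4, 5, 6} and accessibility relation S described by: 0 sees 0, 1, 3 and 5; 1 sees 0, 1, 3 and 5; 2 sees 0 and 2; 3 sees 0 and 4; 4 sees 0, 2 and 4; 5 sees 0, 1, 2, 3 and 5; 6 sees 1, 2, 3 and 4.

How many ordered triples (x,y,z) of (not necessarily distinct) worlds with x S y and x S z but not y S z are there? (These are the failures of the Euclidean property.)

Enumerating: (0,3,1), (0,3,3), (0,3,5), (1,3,1), (1,3,3), (1,3,5), (2,0,2), (3,0,4), (4,0,2), (4,0,4), (4,2,4), (5,0,2), … and 18 more.
Total: 30.

30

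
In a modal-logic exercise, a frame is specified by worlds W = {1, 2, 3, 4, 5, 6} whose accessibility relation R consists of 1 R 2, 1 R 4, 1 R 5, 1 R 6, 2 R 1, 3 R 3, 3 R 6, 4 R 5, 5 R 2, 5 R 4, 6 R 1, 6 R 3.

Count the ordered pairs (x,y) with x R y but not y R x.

Enumerating: (1,4), (1,5), (5,2).

3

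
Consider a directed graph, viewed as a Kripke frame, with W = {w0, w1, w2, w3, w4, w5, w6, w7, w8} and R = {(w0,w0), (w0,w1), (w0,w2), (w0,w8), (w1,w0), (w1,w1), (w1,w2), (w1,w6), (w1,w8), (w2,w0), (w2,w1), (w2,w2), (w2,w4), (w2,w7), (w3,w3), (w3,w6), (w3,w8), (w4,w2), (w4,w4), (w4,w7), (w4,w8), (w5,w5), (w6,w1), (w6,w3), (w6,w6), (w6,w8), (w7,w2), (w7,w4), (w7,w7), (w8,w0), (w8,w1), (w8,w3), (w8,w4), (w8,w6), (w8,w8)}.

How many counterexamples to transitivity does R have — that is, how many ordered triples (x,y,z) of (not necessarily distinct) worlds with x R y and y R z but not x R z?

Enumerating: (w0,w1,w6), (w0,w2,w4), (w0,w2,w7), (w0,w8,w3), (w0,w8,w4), (w0,w8,w6), (w1,w2,w4), (w1,w2,w7), (w1,w6,w3), (w1,w8,w3), (w1,w8,w4), (w2,w0,w8), … and 24 more.
Total: 36.

36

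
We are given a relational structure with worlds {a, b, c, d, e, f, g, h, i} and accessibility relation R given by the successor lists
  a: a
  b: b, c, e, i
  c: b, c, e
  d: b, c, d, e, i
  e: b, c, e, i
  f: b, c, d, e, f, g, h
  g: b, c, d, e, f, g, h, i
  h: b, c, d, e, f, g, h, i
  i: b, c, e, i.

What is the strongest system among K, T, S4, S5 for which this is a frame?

Reflexive (axiom T): yes — every world is R-related to itself.
Transitive (axiom 4): no — c R b and b R i, but not c R i.
Euclidean (axiom 5): no — b R c and b R i, but not c R i.
So F validates K, T; S4 would additionally require R to be transitive. The strongest is T.

T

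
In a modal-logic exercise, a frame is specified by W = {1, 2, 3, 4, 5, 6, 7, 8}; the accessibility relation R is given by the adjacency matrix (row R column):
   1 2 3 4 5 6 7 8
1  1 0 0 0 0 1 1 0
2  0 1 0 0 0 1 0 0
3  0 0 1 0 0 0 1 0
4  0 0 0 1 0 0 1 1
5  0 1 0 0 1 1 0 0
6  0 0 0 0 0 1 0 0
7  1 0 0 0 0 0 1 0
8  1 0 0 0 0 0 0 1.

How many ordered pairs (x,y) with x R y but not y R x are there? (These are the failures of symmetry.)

8

Enumerating: (1,6), (2,6), (3,7), (4,7), (4,8), (5,2), (5,6), (8,1).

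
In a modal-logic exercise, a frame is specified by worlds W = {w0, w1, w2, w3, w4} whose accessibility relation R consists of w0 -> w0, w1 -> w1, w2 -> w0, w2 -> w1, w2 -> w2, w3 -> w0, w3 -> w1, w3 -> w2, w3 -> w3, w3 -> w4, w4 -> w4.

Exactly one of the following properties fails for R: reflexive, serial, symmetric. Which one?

Reflexive: yes — every world is R-related to itself.
Serial: yes — every world has a successor (e.g. w0 R w0).
Symmetric: no — w2 R w0 but not w0 R w2.
Only symmetric fails.

symmetric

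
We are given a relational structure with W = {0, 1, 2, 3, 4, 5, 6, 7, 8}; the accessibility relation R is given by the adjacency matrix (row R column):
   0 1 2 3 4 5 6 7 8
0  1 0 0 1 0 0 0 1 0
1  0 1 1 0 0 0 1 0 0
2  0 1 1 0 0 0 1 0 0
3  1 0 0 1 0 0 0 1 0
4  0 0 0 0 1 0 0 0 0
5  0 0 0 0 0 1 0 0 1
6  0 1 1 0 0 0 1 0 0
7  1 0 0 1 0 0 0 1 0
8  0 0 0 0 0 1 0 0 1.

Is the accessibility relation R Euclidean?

Yes

Euclidean: yes — any two successors of a common world are R-related.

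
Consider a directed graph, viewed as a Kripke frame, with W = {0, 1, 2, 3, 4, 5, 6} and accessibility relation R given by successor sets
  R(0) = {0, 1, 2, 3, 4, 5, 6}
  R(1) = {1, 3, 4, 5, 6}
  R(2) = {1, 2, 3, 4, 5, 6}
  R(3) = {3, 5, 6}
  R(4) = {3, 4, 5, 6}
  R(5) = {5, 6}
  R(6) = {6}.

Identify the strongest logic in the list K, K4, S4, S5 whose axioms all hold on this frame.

S4

Transitive (axiom 4): yes — every two-step R-path is closed by a direct edge.
Reflexive (axiom T): yes — every world is R-related to itself.
Euclidean (axiom 5): no — 0 R 1 and 0 R 2, but not 1 R 2.
So F validates K, K4, S4; S5 would additionally require R to be Euclidean. The strongest is S4.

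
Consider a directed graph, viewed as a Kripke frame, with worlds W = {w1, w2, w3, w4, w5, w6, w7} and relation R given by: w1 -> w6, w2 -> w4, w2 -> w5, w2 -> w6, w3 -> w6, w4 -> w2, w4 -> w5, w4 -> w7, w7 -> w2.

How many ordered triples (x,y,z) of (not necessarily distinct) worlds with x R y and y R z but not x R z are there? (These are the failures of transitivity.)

Enumerating: (w2,w4,w2), (w2,w4,w7), (w4,w2,w4), (w4,w2,w6), (w7,w2,w4), (w7,w2,w5), (w7,w2,w6).

7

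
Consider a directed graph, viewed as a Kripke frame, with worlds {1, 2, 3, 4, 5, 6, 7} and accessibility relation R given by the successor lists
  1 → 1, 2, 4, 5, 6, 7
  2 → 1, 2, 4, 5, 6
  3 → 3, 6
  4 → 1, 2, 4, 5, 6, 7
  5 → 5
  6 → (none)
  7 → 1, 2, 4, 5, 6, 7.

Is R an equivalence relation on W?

Reflexive: no — 6 is not related to itself.
Symmetric: no — 1 R 5 but not 5 R 1.
Transitive: no — 2 R 1 and 1 R 7, but not 2 R 7.
So R is not an equivalence relation.

No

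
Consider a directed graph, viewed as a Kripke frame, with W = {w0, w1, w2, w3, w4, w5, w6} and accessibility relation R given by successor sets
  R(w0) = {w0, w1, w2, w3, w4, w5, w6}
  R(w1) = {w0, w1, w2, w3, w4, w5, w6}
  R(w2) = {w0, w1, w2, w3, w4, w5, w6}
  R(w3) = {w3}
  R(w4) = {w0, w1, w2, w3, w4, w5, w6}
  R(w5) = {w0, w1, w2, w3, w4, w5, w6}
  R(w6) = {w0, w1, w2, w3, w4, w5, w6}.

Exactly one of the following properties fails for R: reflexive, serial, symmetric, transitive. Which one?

Reflexive: yes — every world is R-related to itself.
Serial: yes — every world has a successor (e.g. w0 R w0).
Symmetric: no — w0 R w3 but not w3 R w0.
Transitive: yes — every two-step R-path is closed by a direct edge.
Only symmetric fails.

symmetric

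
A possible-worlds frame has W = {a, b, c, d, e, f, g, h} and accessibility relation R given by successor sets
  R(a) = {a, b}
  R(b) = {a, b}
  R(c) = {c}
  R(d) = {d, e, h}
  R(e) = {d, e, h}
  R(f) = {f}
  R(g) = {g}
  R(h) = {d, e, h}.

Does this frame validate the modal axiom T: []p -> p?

Axiom T corresponds to the accessibility relation being reflexive.
Reflexive: yes — every world is R-related to itself.

Yes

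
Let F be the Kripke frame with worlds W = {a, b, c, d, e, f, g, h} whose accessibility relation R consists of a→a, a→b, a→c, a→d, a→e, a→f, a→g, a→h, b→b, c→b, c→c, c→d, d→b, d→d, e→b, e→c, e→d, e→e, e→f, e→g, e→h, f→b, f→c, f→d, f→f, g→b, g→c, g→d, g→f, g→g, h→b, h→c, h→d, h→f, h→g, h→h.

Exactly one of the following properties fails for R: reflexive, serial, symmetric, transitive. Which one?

Reflexive: yes — every world is R-related to itself.
Serial: yes — every world has a successor (e.g. a R a).
Symmetric: no — a R b but not b R a.
Transitive: yes — every two-step R-path is closed by a direct edge.
Only symmetric fails.

symmetric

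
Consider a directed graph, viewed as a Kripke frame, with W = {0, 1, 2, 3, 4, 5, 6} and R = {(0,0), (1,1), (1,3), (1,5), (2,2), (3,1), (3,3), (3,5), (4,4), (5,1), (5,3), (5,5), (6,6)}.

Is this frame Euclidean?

Euclidean: yes — any two successors of a common world are R-related.

Yes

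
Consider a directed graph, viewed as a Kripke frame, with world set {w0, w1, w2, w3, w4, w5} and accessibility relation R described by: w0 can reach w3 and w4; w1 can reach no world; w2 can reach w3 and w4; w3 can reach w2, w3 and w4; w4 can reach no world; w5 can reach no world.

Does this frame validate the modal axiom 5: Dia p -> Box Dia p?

No

Axiom 5 corresponds to the accessibility relation being Euclidean.
Euclidean: no — w0 R w4 and w0 R w3, but not w4 R w3.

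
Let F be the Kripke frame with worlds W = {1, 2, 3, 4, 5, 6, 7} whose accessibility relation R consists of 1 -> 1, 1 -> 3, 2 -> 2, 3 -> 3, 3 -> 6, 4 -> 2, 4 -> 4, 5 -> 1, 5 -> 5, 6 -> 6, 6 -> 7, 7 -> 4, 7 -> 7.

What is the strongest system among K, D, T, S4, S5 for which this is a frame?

Serial (axiom D): yes — every world has a successor (e.g. 1 R 1).
Reflexive (axiom T): yes — every world is R-related to itself.
Transitive (axiom 4): no — 1 R 3 and 3 R 6, but not 1 R 6.
Euclidean (axiom 5): no — 1 R 3 and 1 R 1, but not 3 R 1.
So F validates K, D, T; S4 would additionally require R to be transitive. The strongest is T.

T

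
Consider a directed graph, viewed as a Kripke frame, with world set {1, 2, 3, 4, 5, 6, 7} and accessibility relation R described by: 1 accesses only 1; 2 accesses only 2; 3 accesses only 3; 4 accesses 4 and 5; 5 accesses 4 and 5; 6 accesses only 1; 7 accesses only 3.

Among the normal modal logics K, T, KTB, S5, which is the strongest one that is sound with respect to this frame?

K

Reflexive (axiom T): no — 6 is not related to itself.
Symmetric (axiom B): no — 6 R 1 but not 1 R 6.
Euclidean (axiom 5): yes — any two successors of a common world are R-related.
So F validates K; T would additionally require R to be reflexive. The strongest is K.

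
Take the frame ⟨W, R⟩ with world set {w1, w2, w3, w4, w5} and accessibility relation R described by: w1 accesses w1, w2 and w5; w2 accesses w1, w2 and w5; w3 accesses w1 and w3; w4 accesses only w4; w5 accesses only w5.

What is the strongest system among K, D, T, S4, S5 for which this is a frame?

Serial (axiom D): yes — every world has a successor (e.g. w1 R w1).
Reflexive (axiom T): yes — every world is R-related to itself.
Transitive (axiom 4): no — w3 R w1 and w1 R w2, but not w3 R w2.
Euclidean (axiom 5): no — w1 R w5 and w1 R w2, but not w5 R w2.
So F validates K, D, T; S4 would additionally require R to be transitive. The strongest is T.

T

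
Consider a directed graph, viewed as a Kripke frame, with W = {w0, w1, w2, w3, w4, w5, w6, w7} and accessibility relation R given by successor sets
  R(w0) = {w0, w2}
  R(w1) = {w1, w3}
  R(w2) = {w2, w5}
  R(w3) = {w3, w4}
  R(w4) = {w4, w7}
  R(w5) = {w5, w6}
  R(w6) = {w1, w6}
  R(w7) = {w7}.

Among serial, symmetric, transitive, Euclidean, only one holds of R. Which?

Serial: yes — every world has a successor (e.g. w0 R w0).
Symmetric: no — w0 R w2 but not w2 R w0.
Transitive: no — w0 R w2 and w2 R w5, but not w0 R w5.
Euclidean: no — w0 R w2 and w0 R w0, but not w2 R w0.
Only serial holds.

serial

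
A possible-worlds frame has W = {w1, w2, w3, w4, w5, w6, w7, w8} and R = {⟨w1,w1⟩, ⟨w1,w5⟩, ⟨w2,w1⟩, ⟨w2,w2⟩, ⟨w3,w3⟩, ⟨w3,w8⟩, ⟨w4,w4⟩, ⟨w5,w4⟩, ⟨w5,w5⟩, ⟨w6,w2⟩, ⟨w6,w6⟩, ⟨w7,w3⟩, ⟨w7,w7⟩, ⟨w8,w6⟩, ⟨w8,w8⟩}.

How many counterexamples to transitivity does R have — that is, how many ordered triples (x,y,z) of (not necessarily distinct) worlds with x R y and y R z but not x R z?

Enumerating: (w1,w5,w4), (w2,w1,w5), (w3,w8,w6), (w6,w2,w1), (w7,w3,w8), (w8,w6,w2).

6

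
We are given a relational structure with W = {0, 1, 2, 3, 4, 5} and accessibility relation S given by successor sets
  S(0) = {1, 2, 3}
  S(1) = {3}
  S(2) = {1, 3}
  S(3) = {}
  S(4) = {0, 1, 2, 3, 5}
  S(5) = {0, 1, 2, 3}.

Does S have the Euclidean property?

Euclidean: no — 0 S 1 and 0 S 2, but not 1 S 2.

No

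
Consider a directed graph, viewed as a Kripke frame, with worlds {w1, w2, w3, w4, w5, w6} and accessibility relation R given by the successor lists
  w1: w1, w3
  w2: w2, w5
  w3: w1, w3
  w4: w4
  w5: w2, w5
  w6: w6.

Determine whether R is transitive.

Yes

Transitive: yes — every two-step R-path is closed by a direct edge.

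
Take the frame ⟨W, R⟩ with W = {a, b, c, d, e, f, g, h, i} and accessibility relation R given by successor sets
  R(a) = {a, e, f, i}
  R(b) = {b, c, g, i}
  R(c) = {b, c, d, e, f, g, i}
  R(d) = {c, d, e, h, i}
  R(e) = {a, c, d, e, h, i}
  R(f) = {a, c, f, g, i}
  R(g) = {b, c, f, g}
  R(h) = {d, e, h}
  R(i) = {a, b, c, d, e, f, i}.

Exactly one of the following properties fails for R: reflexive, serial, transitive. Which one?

transitive

Reflexive: yes — every world is R-related to itself.
Serial: yes — every world has a successor (e.g. a R a).
Transitive: no — a R e and e R c, but not a R c.
Only transitive fails.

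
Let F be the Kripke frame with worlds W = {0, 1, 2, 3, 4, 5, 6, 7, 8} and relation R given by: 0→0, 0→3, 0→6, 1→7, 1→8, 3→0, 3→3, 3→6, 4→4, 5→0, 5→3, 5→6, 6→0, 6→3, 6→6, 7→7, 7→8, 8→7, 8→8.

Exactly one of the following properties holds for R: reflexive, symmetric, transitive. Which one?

transitive

Reflexive: no — 1 is not related to itself.
Symmetric: no — 1 R 7 but not 7 R 1.
Transitive: yes — every two-step R-path is closed by a direct edge.
Only transitive holds.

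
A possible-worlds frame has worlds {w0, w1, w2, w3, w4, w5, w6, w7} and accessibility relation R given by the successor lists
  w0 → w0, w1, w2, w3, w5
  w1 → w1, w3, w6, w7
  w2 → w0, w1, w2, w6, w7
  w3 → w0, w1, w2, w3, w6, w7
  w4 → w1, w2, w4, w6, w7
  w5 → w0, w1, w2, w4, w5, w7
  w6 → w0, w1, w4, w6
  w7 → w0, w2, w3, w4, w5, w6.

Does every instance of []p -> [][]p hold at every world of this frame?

No

Axiom 4 corresponds to the accessibility relation being transitive.
Transitive: no — w0 R w1 and w1 R w6, but not w0 R w6.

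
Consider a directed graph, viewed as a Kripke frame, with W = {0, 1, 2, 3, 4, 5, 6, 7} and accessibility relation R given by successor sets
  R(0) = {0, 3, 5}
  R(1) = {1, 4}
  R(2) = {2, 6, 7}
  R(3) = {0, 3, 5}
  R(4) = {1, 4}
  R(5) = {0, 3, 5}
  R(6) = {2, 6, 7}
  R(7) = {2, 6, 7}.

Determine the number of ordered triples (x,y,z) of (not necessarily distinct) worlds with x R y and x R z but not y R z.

0

R is Euclidean; there are no such tuples.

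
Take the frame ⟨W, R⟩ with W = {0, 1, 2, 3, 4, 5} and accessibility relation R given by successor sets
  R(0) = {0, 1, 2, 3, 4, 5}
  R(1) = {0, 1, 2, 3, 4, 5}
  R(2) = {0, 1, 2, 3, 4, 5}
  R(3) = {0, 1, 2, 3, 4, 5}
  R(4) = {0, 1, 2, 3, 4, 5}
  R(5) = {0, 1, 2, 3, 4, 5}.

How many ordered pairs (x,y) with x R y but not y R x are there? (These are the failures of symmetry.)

R is symmetric; there are no such tuples.

0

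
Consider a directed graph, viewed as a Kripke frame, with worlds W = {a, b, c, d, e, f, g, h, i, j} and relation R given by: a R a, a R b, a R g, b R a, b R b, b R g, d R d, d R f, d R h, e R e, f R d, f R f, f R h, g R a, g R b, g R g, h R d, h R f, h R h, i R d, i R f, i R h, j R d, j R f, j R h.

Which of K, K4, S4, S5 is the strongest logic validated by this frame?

K4

Transitive (axiom 4): yes — every two-step R-path is closed by a direct edge.
Reflexive (axiom T): no — c is not related to itself.
Euclidean (axiom 5): yes — any two successors of a common world are R-related.
So F validates K, K4; S4 would additionally require R to be reflexive. The strongest is K4.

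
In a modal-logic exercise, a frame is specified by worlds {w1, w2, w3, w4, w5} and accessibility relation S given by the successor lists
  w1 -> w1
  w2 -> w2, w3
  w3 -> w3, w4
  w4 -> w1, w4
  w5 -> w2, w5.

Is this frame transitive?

No

Transitive: no — w2 S w3 and w3 S w4, but not w2 S w4.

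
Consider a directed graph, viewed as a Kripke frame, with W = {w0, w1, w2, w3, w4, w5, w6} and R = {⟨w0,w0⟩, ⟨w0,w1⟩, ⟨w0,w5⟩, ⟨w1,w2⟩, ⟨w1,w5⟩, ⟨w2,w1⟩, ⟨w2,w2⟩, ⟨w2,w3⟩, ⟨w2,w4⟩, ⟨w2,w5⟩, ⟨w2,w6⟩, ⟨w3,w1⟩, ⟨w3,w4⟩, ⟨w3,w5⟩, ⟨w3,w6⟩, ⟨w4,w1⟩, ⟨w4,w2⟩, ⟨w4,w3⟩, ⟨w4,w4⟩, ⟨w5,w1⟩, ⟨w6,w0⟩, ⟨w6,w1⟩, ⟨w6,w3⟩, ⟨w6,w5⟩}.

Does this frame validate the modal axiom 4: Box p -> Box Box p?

No

The schema 4 characterises exactly the transitive frames.
Transitive: no — w0 R w1 and w1 R w2, but not w0 R w2.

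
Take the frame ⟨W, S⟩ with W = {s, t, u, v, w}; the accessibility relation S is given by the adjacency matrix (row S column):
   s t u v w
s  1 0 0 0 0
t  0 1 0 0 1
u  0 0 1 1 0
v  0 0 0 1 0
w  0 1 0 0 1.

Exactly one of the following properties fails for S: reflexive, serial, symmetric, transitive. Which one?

symmetric

Reflexive: yes — every world is S-related to itself.
Serial: yes — every world has a successor (e.g. s S s).
Symmetric: no — u S v but not v S u.
Transitive: yes — every two-step S-path is closed by a direct edge.
Only symmetric fails.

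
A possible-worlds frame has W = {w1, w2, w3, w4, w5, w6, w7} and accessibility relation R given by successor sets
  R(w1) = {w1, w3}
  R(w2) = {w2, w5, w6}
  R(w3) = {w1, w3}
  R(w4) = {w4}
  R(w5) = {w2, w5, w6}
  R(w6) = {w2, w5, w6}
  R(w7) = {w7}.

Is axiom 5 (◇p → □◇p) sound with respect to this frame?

Yes

Axiom 5 corresponds to the accessibility relation being Euclidean.
Euclidean: yes — any two successors of a common world are R-related.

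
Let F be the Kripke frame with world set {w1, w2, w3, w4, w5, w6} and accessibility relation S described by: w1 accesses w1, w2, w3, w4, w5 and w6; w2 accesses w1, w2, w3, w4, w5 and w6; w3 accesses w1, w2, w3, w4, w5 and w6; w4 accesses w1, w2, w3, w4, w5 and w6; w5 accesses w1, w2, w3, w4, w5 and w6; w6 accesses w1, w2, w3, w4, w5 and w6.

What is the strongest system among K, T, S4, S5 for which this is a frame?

Reflexive (axiom T): yes — every world is S-related to itself.
Transitive (axiom 4): yes — every two-step S-path is closed by a direct edge.
Euclidean (axiom 5): yes — any two successors of a common world are S-related.
So F validates K, T, S4, S5. The strongest is S5.

S5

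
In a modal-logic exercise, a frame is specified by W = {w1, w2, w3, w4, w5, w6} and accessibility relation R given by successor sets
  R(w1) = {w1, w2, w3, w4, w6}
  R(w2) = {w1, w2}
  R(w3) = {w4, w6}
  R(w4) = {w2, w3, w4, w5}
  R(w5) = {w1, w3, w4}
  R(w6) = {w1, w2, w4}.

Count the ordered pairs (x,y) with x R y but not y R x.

Enumerating: (w1,w3), (w1,w4), (w3,w6), (w4,w2), (w5,w1), (w5,w3), (w6,w2), (w6,w4).

8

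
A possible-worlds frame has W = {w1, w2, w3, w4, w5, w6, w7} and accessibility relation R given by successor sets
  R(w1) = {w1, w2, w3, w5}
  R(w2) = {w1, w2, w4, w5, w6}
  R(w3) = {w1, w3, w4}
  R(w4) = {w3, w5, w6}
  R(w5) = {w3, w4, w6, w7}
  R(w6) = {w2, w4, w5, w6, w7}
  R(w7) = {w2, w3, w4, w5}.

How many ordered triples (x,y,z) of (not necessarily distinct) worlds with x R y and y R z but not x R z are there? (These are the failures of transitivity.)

Enumerating: (w1,w2,w4), (w1,w2,w6), (w1,w3,w4), (w1,w5,w4), (w1,w5,w6), (w1,w5,w7), (w2,w1,w3), (w2,w4,w3), (w2,w5,w3), (w2,w5,w7), (w2,w6,w7), (w3,w1,w2), … and 26 more.
Total: 38.

38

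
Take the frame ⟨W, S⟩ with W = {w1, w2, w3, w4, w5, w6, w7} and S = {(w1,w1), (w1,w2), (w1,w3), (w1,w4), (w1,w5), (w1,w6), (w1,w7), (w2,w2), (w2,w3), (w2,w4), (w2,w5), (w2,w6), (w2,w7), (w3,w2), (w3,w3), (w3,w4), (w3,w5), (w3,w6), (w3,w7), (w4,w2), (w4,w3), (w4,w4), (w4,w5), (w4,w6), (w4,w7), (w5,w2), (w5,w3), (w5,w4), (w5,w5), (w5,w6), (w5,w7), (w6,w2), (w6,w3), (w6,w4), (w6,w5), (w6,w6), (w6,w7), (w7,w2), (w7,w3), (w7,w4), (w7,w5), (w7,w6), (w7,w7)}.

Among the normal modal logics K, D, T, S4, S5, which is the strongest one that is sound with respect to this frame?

S4

Serial (axiom D): yes — every world has a successor (e.g. w1 S w1).
Reflexive (axiom T): yes — every world is S-related to itself.
Transitive (axiom 4): yes — every two-step S-path is closed by a direct edge.
Euclidean (axiom 5): no — w1 S w2 and w1 S w1, but not w2 S w1.
So F validates K, D, T, S4; S5 would additionally require S to be Euclidean. The strongest is S4.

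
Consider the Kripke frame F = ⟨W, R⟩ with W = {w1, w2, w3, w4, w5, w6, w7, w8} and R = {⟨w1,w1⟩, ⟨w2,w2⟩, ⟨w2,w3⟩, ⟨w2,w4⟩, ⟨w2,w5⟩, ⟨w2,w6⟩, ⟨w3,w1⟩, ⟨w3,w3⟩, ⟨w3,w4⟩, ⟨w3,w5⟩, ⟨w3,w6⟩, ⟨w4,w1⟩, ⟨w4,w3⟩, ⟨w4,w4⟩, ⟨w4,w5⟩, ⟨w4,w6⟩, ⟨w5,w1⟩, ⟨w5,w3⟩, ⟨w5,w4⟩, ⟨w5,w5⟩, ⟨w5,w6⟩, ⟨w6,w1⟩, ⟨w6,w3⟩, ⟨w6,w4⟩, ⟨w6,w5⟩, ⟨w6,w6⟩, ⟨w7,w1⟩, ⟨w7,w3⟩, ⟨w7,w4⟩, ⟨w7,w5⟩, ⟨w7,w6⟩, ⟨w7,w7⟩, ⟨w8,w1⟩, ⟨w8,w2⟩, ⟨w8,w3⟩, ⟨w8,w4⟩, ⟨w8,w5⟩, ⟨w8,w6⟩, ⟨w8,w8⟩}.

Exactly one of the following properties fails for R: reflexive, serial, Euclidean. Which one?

Reflexive: yes — every world is R-related to itself.
Serial: yes — every world has a successor (e.g. w1 R w1).
Euclidean: no — w3 R w1 and w3 R w4, but not w1 R w4.
Only Euclidean fails.

Euclidean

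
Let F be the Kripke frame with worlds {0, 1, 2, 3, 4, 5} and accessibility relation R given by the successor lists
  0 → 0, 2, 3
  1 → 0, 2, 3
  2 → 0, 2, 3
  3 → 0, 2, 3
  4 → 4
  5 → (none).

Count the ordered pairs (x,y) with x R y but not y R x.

Enumerating: (1,0), (1,2), (1,3).

3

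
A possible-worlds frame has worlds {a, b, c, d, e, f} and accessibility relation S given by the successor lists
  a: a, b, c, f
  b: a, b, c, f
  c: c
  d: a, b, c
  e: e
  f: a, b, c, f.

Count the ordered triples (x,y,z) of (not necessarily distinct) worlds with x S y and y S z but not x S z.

Enumerating: (d,a,f), (d,b,f).

2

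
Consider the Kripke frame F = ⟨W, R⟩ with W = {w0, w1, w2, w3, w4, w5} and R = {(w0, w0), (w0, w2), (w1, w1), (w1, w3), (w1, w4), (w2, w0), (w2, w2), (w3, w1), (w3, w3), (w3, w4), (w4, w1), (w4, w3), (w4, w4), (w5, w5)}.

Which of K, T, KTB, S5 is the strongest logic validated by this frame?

Reflexive (axiom T): yes — every world is R-related to itself.
Symmetric (axiom B): yes — every pair in R has its reverse in R.
Euclidean (axiom 5): yes — any two successors of a common world are R-related.
So F validates K, T, KTB, S5. The strongest is S5.

S5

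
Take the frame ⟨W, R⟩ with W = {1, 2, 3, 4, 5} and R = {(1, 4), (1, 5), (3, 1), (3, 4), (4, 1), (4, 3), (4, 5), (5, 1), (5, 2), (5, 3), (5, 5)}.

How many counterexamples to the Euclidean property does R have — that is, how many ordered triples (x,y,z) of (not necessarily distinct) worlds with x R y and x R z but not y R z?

Enumerating: (1,4,4), (1,5,4), (3,1,1), (3,4,4), (4,1,1), (4,1,3), (4,3,3), (4,3,5), (5,1,1), (5,1,2), (5,1,3), (5,2,1), (5,2,2), (5,2,3), (5,2,5), (5,3,2), (5,3,3), (5,3,5).

18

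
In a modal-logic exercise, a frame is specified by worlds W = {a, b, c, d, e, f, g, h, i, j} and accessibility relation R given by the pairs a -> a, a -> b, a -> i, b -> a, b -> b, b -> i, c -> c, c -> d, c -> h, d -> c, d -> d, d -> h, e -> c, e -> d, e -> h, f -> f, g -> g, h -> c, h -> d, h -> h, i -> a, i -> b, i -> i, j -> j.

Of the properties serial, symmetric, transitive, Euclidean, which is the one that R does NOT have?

Serial: yes — every world has a successor (e.g. a R a).
Symmetric: no — e R c but not c R e.
Transitive: yes — every two-step R-path is closed by a direct edge.
Euclidean: yes — any two successors of a common world are R-related.
Only symmetric fails.

symmetric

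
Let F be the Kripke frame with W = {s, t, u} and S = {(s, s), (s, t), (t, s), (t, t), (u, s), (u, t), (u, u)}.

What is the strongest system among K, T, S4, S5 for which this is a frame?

S4

Reflexive (axiom T): yes — every world is S-related to itself.
Transitive (axiom 4): yes — every two-step S-path is closed by a direct edge.
Euclidean (axiom 5): no — u S s and u S u, but not s S u.
So F validates K, T, S4; S5 would additionally require S to be Euclidean. The strongest is S4.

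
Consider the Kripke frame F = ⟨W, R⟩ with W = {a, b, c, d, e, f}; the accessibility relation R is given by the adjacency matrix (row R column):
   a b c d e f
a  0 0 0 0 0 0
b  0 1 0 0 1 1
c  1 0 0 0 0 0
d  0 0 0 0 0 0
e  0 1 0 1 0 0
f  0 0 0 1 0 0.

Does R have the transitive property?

Transitive: no — b R e and e R d, but not b R d.

No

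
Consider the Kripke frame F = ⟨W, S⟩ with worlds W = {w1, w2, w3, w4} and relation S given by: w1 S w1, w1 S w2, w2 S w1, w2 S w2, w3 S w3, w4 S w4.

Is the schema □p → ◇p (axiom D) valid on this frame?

Axiom D corresponds to the accessibility relation being serial.
Serial: yes — every world has a successor (e.g. w1 S w1).

Yes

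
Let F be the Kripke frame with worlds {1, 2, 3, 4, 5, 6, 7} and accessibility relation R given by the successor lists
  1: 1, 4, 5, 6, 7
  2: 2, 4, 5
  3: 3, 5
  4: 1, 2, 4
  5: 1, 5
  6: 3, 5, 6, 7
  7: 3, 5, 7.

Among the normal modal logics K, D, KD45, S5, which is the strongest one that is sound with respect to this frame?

Serial (axiom D): yes — every world has a successor (e.g. 1 R 1).
Euclidean (axiom 5): no — 1 R 4 and 1 R 5, but not 4 R 5.
Transitive (axiom 4): no — 1 R 4 and 4 R 2, but not 1 R 2.
Reflexive (axiom T): yes — every world is R-related to itself.
So F validates K, D; KD45 would additionally require R to be Euclidean and transitive. The strongest is D.

D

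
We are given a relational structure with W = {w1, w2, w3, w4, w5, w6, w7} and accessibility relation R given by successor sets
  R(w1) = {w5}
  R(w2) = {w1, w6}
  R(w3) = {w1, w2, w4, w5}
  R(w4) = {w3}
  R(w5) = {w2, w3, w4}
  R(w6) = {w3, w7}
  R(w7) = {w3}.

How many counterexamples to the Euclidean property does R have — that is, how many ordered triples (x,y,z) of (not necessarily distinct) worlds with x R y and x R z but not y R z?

28

Enumerating: (w1,w5,w5), (w2,w1,w1), (w2,w1,w6), (w2,w6,w1), (w2,w6,w6), (w3,w1,w1), (w3,w1,w2), (w3,w1,w4), (w3,w2,w2), (w3,w2,w4), (w3,w2,w5), (w3,w4,w1), … and 16 more.
Total: 28.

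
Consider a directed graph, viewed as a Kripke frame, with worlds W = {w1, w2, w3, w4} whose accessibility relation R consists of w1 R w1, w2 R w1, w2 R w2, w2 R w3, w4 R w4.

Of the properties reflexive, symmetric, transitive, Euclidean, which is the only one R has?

Reflexive: no — w3 is not related to itself.
Symmetric: no — w2 R w1 but not w1 R w2.
Transitive: yes — every two-step R-path is closed by a direct edge.
Euclidean: no — w2 R w1 and w2 R w3, but not w1 R w3.
Only transitive holds.

transitive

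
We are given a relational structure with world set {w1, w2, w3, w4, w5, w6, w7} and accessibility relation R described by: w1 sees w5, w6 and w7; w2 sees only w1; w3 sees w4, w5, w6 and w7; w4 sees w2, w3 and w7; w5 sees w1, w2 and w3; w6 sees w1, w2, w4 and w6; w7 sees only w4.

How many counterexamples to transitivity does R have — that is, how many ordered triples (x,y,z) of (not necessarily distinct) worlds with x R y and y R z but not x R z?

36

Enumerating: (w1,w5,w1), (w1,w5,w2), (w1,w5,w3), (w1,w6,w1), (w1,w6,w2), (w1,w6,w4), (w1,w7,w4), (w2,w1,w5), (w2,w1,w6), (w2,w1,w7), (w3,w4,w2), (w3,w4,w3), … and 24 more.
Total: 36.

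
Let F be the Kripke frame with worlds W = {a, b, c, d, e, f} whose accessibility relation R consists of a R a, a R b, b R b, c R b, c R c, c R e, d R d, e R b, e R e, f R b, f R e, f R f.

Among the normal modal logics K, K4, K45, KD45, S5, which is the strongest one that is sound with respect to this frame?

Transitive (axiom 4): yes — every two-step R-path is closed by a direct edge.
Euclidean (axiom 5): no — c R b and c R e, but not b R e.
Serial (axiom D): yes — every world has a successor (e.g. a R a).
Reflexive (axiom T): yes — every world is R-related to itself.
So F validates K, K4; K45 would additionally require R to be Euclidean. The strongest is K4.

K4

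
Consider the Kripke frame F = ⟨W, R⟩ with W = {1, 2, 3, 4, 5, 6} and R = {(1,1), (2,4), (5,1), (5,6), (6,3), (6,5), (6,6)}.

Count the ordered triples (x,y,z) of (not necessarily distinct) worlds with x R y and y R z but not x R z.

3

Enumerating: (5,6,3), (5,6,5), (6,5,1).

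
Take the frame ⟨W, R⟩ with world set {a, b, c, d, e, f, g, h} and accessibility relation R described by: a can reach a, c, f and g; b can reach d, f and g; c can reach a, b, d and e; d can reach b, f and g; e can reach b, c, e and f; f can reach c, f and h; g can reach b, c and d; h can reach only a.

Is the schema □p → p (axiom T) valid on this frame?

By correspondence theory, T is valid on a frame iff R is reflexive.
Reflexive: no — b is not related to itself.

No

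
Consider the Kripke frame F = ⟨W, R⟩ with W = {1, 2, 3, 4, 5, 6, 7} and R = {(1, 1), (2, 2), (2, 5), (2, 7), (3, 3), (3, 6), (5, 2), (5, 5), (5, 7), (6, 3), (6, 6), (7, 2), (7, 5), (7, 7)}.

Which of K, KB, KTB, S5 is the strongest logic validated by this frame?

Symmetric (axiom B): yes — every pair in R has its reverse in R.
Reflexive (axiom T): no — 4 is not related to itself.
Euclidean (axiom 5): yes — any two successors of a common world are R-related.
So F validates K, KB; KTB would additionally require R to be reflexive. The strongest is KB.

KB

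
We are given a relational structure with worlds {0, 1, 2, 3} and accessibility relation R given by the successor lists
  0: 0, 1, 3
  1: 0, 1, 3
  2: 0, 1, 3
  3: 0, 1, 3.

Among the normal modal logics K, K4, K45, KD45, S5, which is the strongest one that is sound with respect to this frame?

Transitive (axiom 4): yes — every two-step R-path is closed by a direct edge.
Euclidean (axiom 5): yes — any two successors of a common world are R-related.
Serial (axiom D): yes — every world has a successor (e.g. 0 R 0).
Reflexive (axiom T): no — 2 is not related to itself.
So F validates K, K4, K45, KD45; S5 would additionally require R to be reflexive. The strongest is KD45.

KD45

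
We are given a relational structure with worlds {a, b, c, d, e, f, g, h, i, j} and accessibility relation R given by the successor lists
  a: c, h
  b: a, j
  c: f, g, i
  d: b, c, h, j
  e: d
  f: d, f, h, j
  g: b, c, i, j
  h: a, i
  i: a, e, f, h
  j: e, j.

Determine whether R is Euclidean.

No

Euclidean: no — a R c and a R h, but not c R h.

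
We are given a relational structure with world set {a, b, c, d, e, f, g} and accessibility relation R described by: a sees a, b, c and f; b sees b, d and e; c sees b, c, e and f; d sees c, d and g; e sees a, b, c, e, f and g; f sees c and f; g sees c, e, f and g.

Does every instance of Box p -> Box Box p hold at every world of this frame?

By correspondence theory, 4 is valid on a frame iff R is transitive.
Transitive: no — a R b and b R d, but not a R d.

No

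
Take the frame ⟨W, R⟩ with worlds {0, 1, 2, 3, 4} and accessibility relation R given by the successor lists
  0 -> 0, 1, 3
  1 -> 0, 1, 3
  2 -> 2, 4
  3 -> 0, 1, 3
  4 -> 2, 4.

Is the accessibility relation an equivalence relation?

Yes

Reflexive: yes — every world is R-related to itself.
Symmetric: yes — every pair in R has its reverse in R.
Transitive: yes — every two-step R-path is closed by a direct edge.
So R is an equivalence relation.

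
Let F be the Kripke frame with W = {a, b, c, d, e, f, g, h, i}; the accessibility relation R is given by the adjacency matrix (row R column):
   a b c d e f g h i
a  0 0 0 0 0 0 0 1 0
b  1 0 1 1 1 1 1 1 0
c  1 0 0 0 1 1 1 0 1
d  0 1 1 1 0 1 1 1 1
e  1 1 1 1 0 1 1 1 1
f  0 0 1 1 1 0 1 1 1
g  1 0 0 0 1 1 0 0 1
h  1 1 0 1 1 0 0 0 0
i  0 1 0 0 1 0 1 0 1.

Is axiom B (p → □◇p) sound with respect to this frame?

No

By correspondence theory, B is valid on a frame iff R is symmetric.
Symmetric: no — b R a but not a R b.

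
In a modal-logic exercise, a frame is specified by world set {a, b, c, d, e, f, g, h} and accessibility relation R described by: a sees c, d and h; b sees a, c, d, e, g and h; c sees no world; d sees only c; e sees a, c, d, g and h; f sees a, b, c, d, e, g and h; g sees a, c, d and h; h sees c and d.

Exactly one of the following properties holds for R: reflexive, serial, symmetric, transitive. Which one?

transitive

Reflexive: no — a is not related to itself.
Serial: no — c has no R-successor.
Symmetric: no — a R c but not c R a.
Transitive: yes — every two-step R-path is closed by a direct edge.
Only transitive holds.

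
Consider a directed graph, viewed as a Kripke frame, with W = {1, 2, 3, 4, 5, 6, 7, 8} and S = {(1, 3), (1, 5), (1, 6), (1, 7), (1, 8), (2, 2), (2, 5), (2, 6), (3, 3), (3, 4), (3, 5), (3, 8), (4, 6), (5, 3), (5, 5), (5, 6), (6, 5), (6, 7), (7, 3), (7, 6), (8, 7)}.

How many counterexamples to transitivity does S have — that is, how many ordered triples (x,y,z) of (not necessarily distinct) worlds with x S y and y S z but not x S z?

Enumerating: (1,3,4), (2,5,3), (2,6,7), (3,4,6), (3,5,6), (3,8,7), (4,6,5), (4,6,7), (5,3,4), (5,3,8), (5,6,7), (6,5,3), … and 10 more.
Total: 22.

22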